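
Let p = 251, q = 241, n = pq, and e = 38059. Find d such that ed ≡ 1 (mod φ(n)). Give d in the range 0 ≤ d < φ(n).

22339

φ(n) = (p−1)(q−1) = 250·240 = 60000.
Need d with 38059·d ≡ 1 (mod 60000). Apply the extended Euclidean algorithm:
60000 = 1*38059 + 21941
38059 = 1*21941 + 16118
21941 = 1*16118 + 5823
16118 = 2*5823 + 4472
5823 = 1*4472 + 1351
4472 = 3*1351 + 419
1351 = 3*419 + 94
419 = 4*94 + 43
94 = 2*43 + 8
43 = 5*8 + 3
8 = 2*3 + 2
3 = 1*2 + 1
2 = 2*1 + 0
Back-substitute:
1 = 3 − 2
1 = −8 + 3·3
1 = 3·43 − 16·8
1 = −16·94 + 35·43
1 = 35·419 − 156·94
1 = −156·1351 + 503·419
1 = 503·4472 − 1665·1351
1 = −1665·5823 + 2168·4472
1 = 2168·16118 − 6001·5823
1 = −6001·21941 + 8169·16118
1 = 8169·38059 − 14170·21941
1 = −14170·60000 + 22339·38059
So 38059·22339 ≡ 1 (mod 60000), hence d = 22339.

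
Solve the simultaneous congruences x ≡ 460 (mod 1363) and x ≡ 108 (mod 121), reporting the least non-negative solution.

150390

Write x = 460 + 1363·k. Then 1363·k ≡ 108 − 460 ≡ 11 (mod 121).
Need 1363⁻¹ mod 121. Extended Euclid on (121, 32):
121 = 3×32 + 25
32 = 1×25 + 7
25 = 3×7 + 4
7 = 1×4 + 3
4 = 1×3 + 1
3 = 3×1 + 0
Back-substitute:
1 = 4 − 3
1 = −7 + 2·4
1 = 2·25 − 7·7
1 = −7·32 + 9·25
1 = 9·121 − 34·32
1363⁻¹ ≡ 87 (mod 121), so k ≡ 87·11 ≡ 110 (mod 121).
x = 460 + 1363·110 = 150390.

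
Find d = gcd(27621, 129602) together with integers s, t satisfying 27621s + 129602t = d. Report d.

11

Euclidean algorithm:
129602 = 4·27621 + 19118
27621 = 1·19118 + 8503
19118 = 2·8503 + 2112
8503 = 4·2112 + 55
2112 = 38·55 + 22
55 = 2·22 + 11
22 = 2·11 + 0
gcd(27621, 129602) = 11.
Express as a combination:
11 = 55 − 2·22
11 = −2·2112 + 77·55
11 = 77·8503 − 310·2112
11 = −310·19118 + 697·8503
11 = 697·27621 − 1007·19118
11 = −1007·129602 + 4725·27621
So 11 = (-1007)·129602 + (4725)·27621.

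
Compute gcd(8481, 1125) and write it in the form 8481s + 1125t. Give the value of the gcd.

Repeated division:
8481 = 7·1125 + 606
1125 = 1·606 + 519
606 = 1·519 + 87
519 = 5·87 + 84
87 = 1·84 + 3
84 = 28·3 + 0
gcd(8481, 1125) = 3.
Working backward:
3 = 87 − 84
3 = −519 + 6·87
3 = 6·606 − 7·519
3 = −7·1125 + 13·606
3 = 13·8481 − 98·1125
So 3 = (13)·8481 + (-98)·1125.

3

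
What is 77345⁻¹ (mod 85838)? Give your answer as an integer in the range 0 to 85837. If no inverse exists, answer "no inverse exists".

Apply the Euclidean algorithm to 85838 and 77345:
85838 = 1*77345 + 8493
77345 = 9*8493 + 908
8493 = 9*908 + 321
908 = 2*321 + 266
321 = 1*266 + 55
266 = 4*55 + 46
55 = 1*46 + 9
46 = 5*9 + 1
9 = 9*1 + 0
Since gcd(77345, 85838) = 1, back-substitute to write 1 as a combination:
1 = 46 − 5·9
1 = −5·55 + 6·46
1 = 6·266 − 29·55
1 = −29·321 + 35·266
1 = 35·908 − 99·321
1 = −99·8493 + 926·908
1 = 926·77345 − 8433·8493
1 = −8433·85838 + 9359·77345
So 77345·9359 ≡ 1 (mod 85838).

9359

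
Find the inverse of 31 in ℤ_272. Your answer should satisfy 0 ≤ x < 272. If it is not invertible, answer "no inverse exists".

Extended Euclidean algorithm:
272 = 8*31 + 24
31 = 1*24 + 7
24 = 3*7 + 3
7 = 2*3 + 1
3 = 3*1 + 0
gcd = 1, so the inverse exists. Back-substitute:
1 = 7 − 2·3
1 = −2·24 + 7·7
1 = 7·31 − 9·24
1 = −9·272 + 79·31
So 31·79 ≡ 1 (mod 272).

79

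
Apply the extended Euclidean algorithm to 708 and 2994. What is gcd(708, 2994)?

Apply Euclid's algorithm to 2994 and 708:
2994 = 4*708 + 162
708 = 4*162 + 60
162 = 2*60 + 42
60 = 1*42 + 18
42 = 2*18 + 6
18 = 3*6 + 0
gcd(708, 2994) = 6.
Express as a combination:
6 = 42 − 2·18
6 = −2·60 + 3·42
6 = 3·162 − 8·60
6 = −8·708 + 35·162
6 = 35·2994 − 148·708
So 6 = (35)·2994 + (-148)·708.

6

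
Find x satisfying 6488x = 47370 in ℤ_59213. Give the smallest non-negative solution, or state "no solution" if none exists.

First find gcd(6488, 59213):
59213 = 9·6488 + 821
6488 = 7·821 + 741
821 = 1·741 + 80
741 = 9·80 + 21
80 = 3·21 + 17
21 = 1·17 + 4
17 = 4·4 + 1
4 = 4·1 + 0
gcd = 1, so a unique solution mod 59213 exists.
Back-substitute for the Bézout coefficients:
1 = 17 − 4·4
1 = −4·21 + 5·17
1 = 5·80 − 19·21
1 = −19·741 + 176·80
1 = 176·821 − 195·741
1 = −195·6488 + 1541·821
1 = 1541·59213 − 14064·6488
So 6488·(-14064) ≡ 1 (mod 59213), giving 6488⁻¹ ≡ 45149.
x ≡ 6488⁻¹·47370 ≡ 45149·47370 ≡ 52996 (mod 59213).

52996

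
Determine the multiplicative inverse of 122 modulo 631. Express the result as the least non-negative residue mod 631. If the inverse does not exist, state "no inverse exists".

150

Extended Euclidean algorithm:
631 = 5×122 + 21
122 = 5×21 + 17
21 = 1×17 + 4
17 = 4×4 + 1
4 = 4×1 + 0
gcd = 1, so the inverse exists. Back-substitute:
1 = 17 − 4·4
1 = −4·21 + 5·17
1 = 5·122 − 29·21
1 = −29·631 + 150·122
So 122·150 ≡ 1 (mod 631).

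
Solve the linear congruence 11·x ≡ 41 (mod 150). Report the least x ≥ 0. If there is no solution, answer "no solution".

First find gcd(11, 150):
150 = 13*11 + 7
11 = 1*7 + 4
7 = 1*4 + 3
4 = 1*3 + 1
3 = 3*1 + 0
gcd = 1, so a unique solution mod 150 exists.
Back-substitute for the Bézout coefficients:
1 = 4 − 3
1 = −7 + 2·4
1 = 2·11 − 3·7
1 = −3·150 + 41·11
So 11·(41) ≡ 1 (mod 150), giving 11⁻¹ ≡ 41.
x ≡ 11⁻¹·41 ≡ 41·41 ≡ 31 (mod 150).

31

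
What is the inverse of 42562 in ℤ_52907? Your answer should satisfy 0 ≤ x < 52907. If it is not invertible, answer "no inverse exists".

gcd(52907, 42562) by repeated division:
52907 = 1×42562 + 10345
42562 = 4×10345 + 1182
10345 = 8×1182 + 889
1182 = 1×889 + 293
889 = 3×293 + 10
293 = 29×10 + 3
10 = 3×3 + 1
3 = 3×1 + 0
The gcd is 1. Working backward:
1 = 10 − 3·3
1 = −3·293 + 88·10
1 = 88·889 − 267·293
1 = −267·1182 + 355·889
1 = 355·10345 − 3107·1182
1 = −3107·42562 + 12783·10345
1 = 12783·52907 − 15890·42562
So 42562·(-15890) ≡ 1 (mod 52907), and -15890 ≡ 37017 (mod 52907).

37017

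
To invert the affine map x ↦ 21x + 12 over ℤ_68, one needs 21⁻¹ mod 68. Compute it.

13

Apply the Euclidean algorithm to 68 and 21:
68 = 3×21 + 5
21 = 4×5 + 1
5 = 5×1 + 0
Since gcd(21, 68) = 1, back-substitute to write 1 as a combination:
1 = 21 − 4·5
1 = −4·68 + 13·21
So 21·13 ≡ 1 (mod 68).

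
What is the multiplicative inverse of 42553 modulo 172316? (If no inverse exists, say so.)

Run Euclid on (172316, 42553):
172316 = 4×42553 + 2104
42553 = 20×2104 + 473
2104 = 4×473 + 212
473 = 2×212 + 49
212 = 4×49 + 16
49 = 3×16 + 1
16 = 16×1 + 0
gcd = 1, so the inverse exists. Back-substitute:
1 = 49 − 3·16
1 = −3·212 + 13·49
1 = 13·473 − 29·212
1 = −29·2104 + 129·473
1 = 129·42553 − 2609·2104
1 = −2609·172316 + 10565·42553
So 42553·10565 ≡ 1 (mod 172316).

10565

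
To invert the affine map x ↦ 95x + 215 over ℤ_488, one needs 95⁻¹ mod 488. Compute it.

gcd(488, 95) by repeated division:
488 = 5*95 + 13
95 = 7*13 + 4
13 = 3*4 + 1
4 = 4*1 + 0
The gcd is 1. Working backward:
1 = 13 − 3·4
1 = −3·95 + 22·13
1 = 22·488 − 113·95
Hence 95⁻¹ ≡ -113 ≡ 375 (mod 488).

375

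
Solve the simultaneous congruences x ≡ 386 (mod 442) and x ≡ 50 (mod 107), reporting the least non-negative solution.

37072

Write x = 386 + 442·k. Then 442·k ≡ 50 − 386 ≡ 92 (mod 107).
Need 442⁻¹ mod 107. Extended Euclid on (107, 14):
107 = 7*14 + 9
14 = 1*9 + 5
9 = 1*5 + 4
5 = 1*4 + 1
4 = 4*1 + 0
Back-substitute:
1 = 5 − 4
1 = −9 + 2·5
1 = 2·14 − 3·9
1 = −3·107 + 23·14
442⁻¹ ≡ 23 (mod 107), so k ≡ 23·92 ≡ 83 (mod 107).
x = 386 + 442·83 = 37072.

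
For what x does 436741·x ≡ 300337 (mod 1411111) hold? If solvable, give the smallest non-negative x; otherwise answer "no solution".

1112076

First find gcd(436741, 1411111):
1411111 = 3*436741 + 100888
436741 = 4*100888 + 33189
100888 = 3*33189 + 1321
33189 = 25*1321 + 164
1321 = 8*164 + 9
164 = 18*9 + 2
9 = 4*2 + 1
2 = 2*1 + 0
gcd = 1, so a unique solution mod 1411111 exists.
Back-substitute for the Bézout coefficients:
1 = 9 − 4·2
1 = −4·164 + 73·9
1 = 73·1321 − 588·164
1 = −588·33189 + 14773·1321
1 = 14773·100888 − 44907·33189
1 = −44907·436741 + 194401·100888
1 = 194401·1411111 − 628110·436741
So 436741·(-628110) ≡ 1 (mod 1411111), giving 436741⁻¹ ≡ 783001.
x ≡ 436741⁻¹·300337 ≡ 783001·300337 ≡ 1112076 (mod 1411111).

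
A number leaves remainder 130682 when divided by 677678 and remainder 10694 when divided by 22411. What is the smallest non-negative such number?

Write x = 130682 + 677678·k. Then 677678·k ≡ 10694 − 130682 ≡ 14478 (mod 22411).
Need 677678⁻¹ mod 22411. Extended Euclid on (22411, 5348):
22411 = 4*5348 + 1019
5348 = 5*1019 + 253
1019 = 4*253 + 7
253 = 36*7 + 1
7 = 7*1 + 0
Back-substitute:
1 = 253 − 36·7
1 = −36·1019 + 145·253
1 = 145·5348 − 761·1019
1 = −761·22411 + 3189·5348
677678⁻¹ ≡ 3189 (mod 22411), so k ≡ 3189·14478 ≡ 3682 (mod 22411).
x = 130682 + 677678·3682 = 2495341078.

2495341078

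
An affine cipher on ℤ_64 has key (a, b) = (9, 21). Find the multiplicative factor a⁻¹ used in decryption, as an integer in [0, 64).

57

Run Euclid on (64, 9):
64 = 7*9 + 1
9 = 9*1 + 0
The gcd is 1. Working backward:
1 = 64 − 7·9
So 9·(-7) ≡ 1 (mod 64), and -7 ≡ 57 (mod 64).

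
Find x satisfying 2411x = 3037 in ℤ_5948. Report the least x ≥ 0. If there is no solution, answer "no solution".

First find gcd(2411, 5948):
5948 = 2*2411 + 1126
2411 = 2*1126 + 159
1126 = 7*159 + 13
159 = 12*13 + 3
13 = 4*3 + 1
3 = 3*1 + 0
gcd = 1, so a unique solution mod 5948 exists.
Back-substitute for the Bézout coefficients:
1 = 13 − 4·3
1 = −4·159 + 49·13
1 = 49·1126 − 347·159
1 = −347·2411 + 743·1126
1 = 743·5948 − 1833·2411
So 2411·(-1833) ≡ 1 (mod 5948), giving 2411⁻¹ ≡ 4115.
x ≡ 2411⁻¹·3037 ≡ 4115·3037 ≡ 507 (mod 5948).

507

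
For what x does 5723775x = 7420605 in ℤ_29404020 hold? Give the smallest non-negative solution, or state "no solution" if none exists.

First find gcd(5723775, 29404020):
29404020 = 5·5723775 + 785145
5723775 = 7·785145 + 227760
785145 = 3·227760 + 101865
227760 = 2·101865 + 24030
101865 = 4·24030 + 5745
24030 = 4·5745 + 1050
5745 = 5·1050 + 495
1050 = 2·495 + 60
495 = 8·60 + 15
60 = 4·15 + 0
gcd = 15 and 15 | 7420605, so solutions exist. Divide through by 15: 381585x ≡ 494707 (mod 1960268).
Now find 381585⁻¹ mod 1960268:
1960268 = 5·381585 + 52343
381585 = 7·52343 + 15184
52343 = 3·15184 + 6791
15184 = 2·6791 + 1602
6791 = 4·1602 + 383
1602 = 4·383 + 70
383 = 5·70 + 33
70 = 2·33 + 4
33 = 8·4 + 1
4 = 4·1 + 0
Back-substitute:
1 = 33 − 8·4
1 = −8·70 + 17·33
1 = 17·383 − 93·70
1 = −93·1602 + 389·383
1 = 389·6791 − 1649·1602
1 = −1649·15184 + 3687·6791
1 = 3687·52343 − 12710·15184
1 = −12710·381585 + 92657·52343
1 = 92657·1960268 − 475995·381585
So 381585·(-475995) ≡ 1 (mod 1960268), i.e. 381585⁻¹ ≡ 1484273.
Then x ≡ 1484273·494707 ≡ 1095303 (mod 1960268); the smallest non-negative solution is x = 1095303.

1095303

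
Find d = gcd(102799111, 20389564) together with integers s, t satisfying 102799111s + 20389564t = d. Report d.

Apply Euclid's algorithm to 102799111 and 20389564:
102799111 = 5*20389564 + 851291
20389564 = 23*851291 + 809871
851291 = 1*809871 + 41420
809871 = 19*41420 + 22891
41420 = 1*22891 + 18529
22891 = 1*18529 + 4362
18529 = 4*4362 + 1081
4362 = 4*1081 + 38
1081 = 28*38 + 17
38 = 2*17 + 4
17 = 4*4 + 1
4 = 4*1 + 0
gcd(102799111, 20389564) = 1.
Back-substituting:
1 = 17 − 4·4
1 = −4·38 + 9·17
1 = 9·1081 − 256·38
1 = −256·4362 + 1033·1081
1 = 1033·18529 − 4388·4362
1 = −4388·22891 + 5421·18529
1 = 5421·41420 − 9809·22891
1 = −9809·809871 + 191792·41420
1 = 191792·851291 − 201601·809871
1 = −201601·20389564 + 4828615·851291
1 = 4828615·102799111 − 24344676·20389564
So 1 = (4828615)·102799111 + (-24344676)·20389564.

1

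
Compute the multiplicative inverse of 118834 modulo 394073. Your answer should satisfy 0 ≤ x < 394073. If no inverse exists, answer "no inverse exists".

gcd(394073, 118834) by repeated division:
394073 = 3·118834 + 37571
118834 = 3·37571 + 6121
37571 = 6·6121 + 845
6121 = 7·845 + 206
845 = 4·206 + 21
206 = 9·21 + 17
21 = 1·17 + 4
17 = 4·4 + 1
4 = 4·1 + 0
Since gcd(118834, 394073) = 1, back-substitute to write 1 as a combination:
1 = 17 − 4·4
1 = −4·21 + 5·17
1 = 5·206 − 49·21
1 = −49·845 + 201·206
1 = 201·6121 − 1456·845
1 = −1456·37571 + 8937·6121
1 = 8937·118834 − 28267·37571
1 = −28267·394073 + 93738·118834
So 118834·93738 ≡ 1 (mod 394073).

93738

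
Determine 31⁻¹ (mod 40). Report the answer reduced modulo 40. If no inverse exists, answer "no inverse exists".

31

Extended Euclidean algorithm:
40 = 1*31 + 9
31 = 3*9 + 4
9 = 2*4 + 1
4 = 4*1 + 0
The gcd is 1. Working backward:
1 = 9 − 2·4
1 = −2·31 + 7·9
1 = 7·40 − 9·31
Hence 31⁻¹ ≡ -9 ≡ 31 (mod 40).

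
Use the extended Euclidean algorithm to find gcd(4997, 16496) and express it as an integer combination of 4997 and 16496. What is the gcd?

Apply Euclid's algorithm to 16496 and 4997:
16496 = 3·4997 + 1505
4997 = 3·1505 + 482
1505 = 3·482 + 59
482 = 8·59 + 10
59 = 5·10 + 9
10 = 1·9 + 1
9 = 9·1 + 0
gcd(4997, 16496) = 1.
Express as a combination:
1 = 10 − 9
1 = −59 + 6·10
1 = 6·482 − 49·59
1 = −49·1505 + 153·482
1 = 153·4997 − 508·1505
1 = −508·16496 + 1677·4997
So 1 = (-508)·16496 + (1677)·4997.

1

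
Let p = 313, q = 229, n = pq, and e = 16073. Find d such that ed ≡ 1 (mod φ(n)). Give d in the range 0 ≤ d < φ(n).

35225

φ(n) = (p−1)(q−1) = 312·228 = 71136.
Need d with 16073·d ≡ 1 (mod 71136). Apply the extended Euclidean algorithm:
71136 = 4·16073 + 6844
16073 = 2·6844 + 2385
6844 = 2·2385 + 2074
2385 = 1·2074 + 311
2074 = 6·311 + 208
311 = 1·208 + 103
208 = 2·103 + 2
103 = 51·2 + 1
2 = 2·1 + 0
Back-substitute:
1 = 103 − 51·2
1 = −51·208 + 103·103
1 = 103·311 − 154·208
1 = −154·2074 + 1027·311
1 = 1027·2385 − 1181·2074
1 = −1181·6844 + 3389·2385
1 = 3389·16073 − 7959·6844
1 = −7959·71136 + 35225·16073
So 16073·35225 ≡ 1 (mod 71136), hence d = 35225.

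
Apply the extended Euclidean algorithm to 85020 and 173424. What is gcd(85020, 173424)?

Repeated division:
173424 = 2×85020 + 3384
85020 = 25×3384 + 420
3384 = 8×420 + 24
420 = 17×24 + 12
24 = 2×12 + 0
gcd(85020, 173424) = 12.
Working backward:
12 = 420 − 17·24
12 = −17·3384 + 137·420
12 = 137·85020 − 3442·3384
12 = −3442·173424 + 7021·85020
So 12 = (-3442)·173424 + (7021)·85020.

12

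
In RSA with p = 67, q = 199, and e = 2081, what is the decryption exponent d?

8465

φ(n) = (p−1)(q−1) = 66·198 = 13068.
Need d with 2081·d ≡ 1 (mod 13068). Apply the extended Euclidean algorithm:
13068 = 6*2081 + 582
2081 = 3*582 + 335
582 = 1*335 + 247
335 = 1*247 + 88
247 = 2*88 + 71
88 = 1*71 + 17
71 = 4*17 + 3
17 = 5*3 + 2
3 = 1*2 + 1
2 = 2*1 + 0
Back-substitute:
1 = 3 − 2
1 = −17 + 6·3
1 = 6·71 − 25·17
1 = −25·88 + 31·71
1 = 31·247 − 87·88
1 = −87·335 + 118·247
1 = 118·582 − 205·335
1 = −205·2081 + 733·582
1 = 733·13068 − 4603·2081
So 2081·(-4603) ≡ 1 (mod 13068), hence d ≡ -4603 ≡ 8465 (mod 13068).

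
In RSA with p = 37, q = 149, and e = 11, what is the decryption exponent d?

φ(n) = (p−1)(q−1) = 36·148 = 5328.
Need d with 11·d ≡ 1 (mod 5328). Apply the extended Euclidean algorithm:
5328 = 484*11 + 4
11 = 2*4 + 3
4 = 1*3 + 1
3 = 3*1 + 0
Back-substitute:
1 = 4 − 3
1 = −11 + 3·4
1 = 3·5328 − 1453·11
So 11·(-1453) ≡ 1 (mod 5328), hence d ≡ -1453 ≡ 3875 (mod 5328).

3875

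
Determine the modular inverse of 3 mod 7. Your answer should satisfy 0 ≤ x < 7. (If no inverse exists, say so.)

5

Extended Euclidean algorithm:
7 = 2×3 + 1
3 = 3×1 + 0
gcd = 1, so the inverse exists. Back-substitute:
1 = 7 − 2·3
Hence 3⁻¹ ≡ -2 ≡ 5 (mod 7).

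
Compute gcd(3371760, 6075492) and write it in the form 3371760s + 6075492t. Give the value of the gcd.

Repeated division:
6075492 = 1·3371760 + 2703732
3371760 = 1·2703732 + 668028
2703732 = 4·668028 + 31620
668028 = 21·31620 + 4008
31620 = 7·4008 + 3564
4008 = 1·3564 + 444
3564 = 8·444 + 12
444 = 37·12 + 0
gcd(3371760, 6075492) = 12.
Back-substituting:
12 = 3564 − 8·444
12 = −8·4008 + 9·3564
12 = 9·31620 − 71·4008
12 = −71·668028 + 1500·31620
12 = 1500·2703732 − 6071·668028
12 = −6071·3371760 + 7571·2703732
12 = 7571·6075492 − 13642·3371760
So 12 = (7571)·6075492 + (-13642)·3371760.

12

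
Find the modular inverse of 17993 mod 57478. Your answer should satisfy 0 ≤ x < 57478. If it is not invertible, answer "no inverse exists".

44205

gcd(57478, 17993) by repeated division:
57478 = 3×17993 + 3499
17993 = 5×3499 + 498
3499 = 7×498 + 13
498 = 38×13 + 4
13 = 3×4 + 1
4 = 4×1 + 0
The gcd is 1. Working backward:
1 = 13 − 3·4
1 = −3·498 + 115·13
1 = 115·3499 − 808·498
1 = −808·17993 + 4155·3499
1 = 4155·57478 − 13273·17993
Hence 17993⁻¹ ≡ -13273 ≡ 44205 (mod 57478).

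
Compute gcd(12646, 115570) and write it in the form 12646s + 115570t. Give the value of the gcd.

2

Euclidean algorithm:
115570 = 9·12646 + 1756
12646 = 7·1756 + 354
1756 = 4·354 + 340
354 = 1·340 + 14
340 = 24·14 + 4
14 = 3·4 + 2
4 = 2·2 + 0
gcd(12646, 115570) = 2.
Working backward:
2 = 14 − 3·4
2 = −3·340 + 73·14
2 = 73·354 − 76·340
2 = −76·1756 + 377·354
2 = 377·12646 − 2715·1756
2 = −2715·115570 + 24812·12646
So 2 = (-2715)·115570 + (24812)·12646.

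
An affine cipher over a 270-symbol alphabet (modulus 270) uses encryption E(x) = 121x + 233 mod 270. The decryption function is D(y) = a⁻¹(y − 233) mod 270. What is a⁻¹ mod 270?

gcd(270, 121) by repeated division:
270 = 2×121 + 28
121 = 4×28 + 9
28 = 3×9 + 1
9 = 9×1 + 0
The gcd is 1. Working backward:
1 = 28 − 3·9
1 = −3·121 + 13·28
1 = 13·270 − 29·121
So 121·(-29) ≡ 1 (mod 270), and -29 ≡ 241 (mod 270).

241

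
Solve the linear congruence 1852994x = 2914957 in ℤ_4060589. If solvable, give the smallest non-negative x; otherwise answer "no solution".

no solution

gcd(1852994, 4060589):
4060589 = 2·1852994 + 354601
1852994 = 5·354601 + 79989
354601 = 4·79989 + 34645
79989 = 2·34645 + 10699
34645 = 3·10699 + 2548
10699 = 4·2548 + 507
2548 = 5·507 + 13
507 = 39·13 + 0
gcd = 13, but 13 ∤ 2914957, so the congruence has no solution.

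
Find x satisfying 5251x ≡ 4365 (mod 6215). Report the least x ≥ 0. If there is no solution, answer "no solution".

1820

First find gcd(5251, 6215):
6215 = 1×5251 + 964
5251 = 5×964 + 431
964 = 2×431 + 102
431 = 4×102 + 23
102 = 4×23 + 10
23 = 2×10 + 3
10 = 3×3 + 1
3 = 3×1 + 0
gcd = 1, so a unique solution mod 6215 exists.
Back-substitute for the Bézout coefficients:
1 = 10 − 3·3
1 = −3·23 + 7·10
1 = 7·102 − 31·23
1 = −31·431 + 131·102
1 = 131·964 − 293·431
1 = −293·5251 + 1596·964
1 = 1596·6215 − 1889·5251
So 5251·(-1889) ≡ 1 (mod 6215), giving 5251⁻¹ ≡ 4326.
x ≡ 5251⁻¹·4365 ≡ 4326·4365 ≡ 1820 (mod 6215).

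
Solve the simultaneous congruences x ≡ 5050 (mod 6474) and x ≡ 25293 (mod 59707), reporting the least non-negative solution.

163085110

Write x = 5050 + 6474·k. Then 6474·k ≡ 25293 − 5050 ≡ 20243 (mod 59707).
Need 6474⁻¹ mod 59707. Extended Euclid on (59707, 6474):
59707 = 9*6474 + 1441
6474 = 4*1441 + 710
1441 = 2*710 + 21
710 = 33*21 + 17
21 = 1*17 + 4
17 = 4*4 + 1
4 = 4*1 + 0
Back-substitute:
1 = 17 − 4·4
1 = −4·21 + 5·17
1 = 5·710 − 169·21
1 = −169·1441 + 343·710
1 = 343·6474 − 1541·1441
1 = −1541·59707 + 14212·6474
6474⁻¹ ≡ 14212 (mod 59707), so k ≡ 14212·20243 ≡ 25190 (mod 59707).
x = 5050 + 6474·25190 = 163085110.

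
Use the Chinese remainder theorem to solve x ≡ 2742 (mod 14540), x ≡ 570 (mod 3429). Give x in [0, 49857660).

11823762

Write x = 2742 + 14540·k. Then 14540·k ≡ 570 − 2742 ≡ 1257 (mod 3429).
Need 14540⁻¹ mod 3429. Extended Euclid on (3429, 824):
3429 = 4*824 + 133
824 = 6*133 + 26
133 = 5*26 + 3
26 = 8*3 + 2
3 = 1*2 + 1
2 = 2*1 + 0
Back-substitute:
1 = 3 − 2
1 = −26 + 9·3
1 = 9·133 − 46·26
1 = −46·824 + 285·133
1 = 285·3429 − 1186·824
14540⁻¹ ≡ 2243 (mod 3429), so k ≡ 2243·1257 ≡ 813 (mod 3429).
x = 2742 + 14540·813 = 11823762.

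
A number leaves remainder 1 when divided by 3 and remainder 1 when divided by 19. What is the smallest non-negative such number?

1

Write x = 1 + 3·k. Then 3·k ≡ 1 − 1 ≡ 0 (mod 19).
Need 3⁻¹ mod 19. Extended Euclid on (19, 3):
19 = 6×3 + 1
3 = 3×1 + 0
Back-substitute:
1 = 19 − 6·3
3⁻¹ ≡ 13 (mod 19), so k ≡ 13·0 ≡ 0 (mod 19).
x = 1 + 3·0 = 1.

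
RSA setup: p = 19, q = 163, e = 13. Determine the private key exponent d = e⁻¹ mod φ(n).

φ(n) = (p−1)(q−1) = 18·162 = 2916.
Need d with 13·d ≡ 1 (mod 2916). Apply the extended Euclidean algorithm:
2916 = 224×13 + 4
13 = 3×4 + 1
4 = 4×1 + 0
Back-substitute:
1 = 13 − 3·4
1 = −3·2916 + 673·13
So 13·673 ≡ 1 (mod 2916), hence d = 673.

673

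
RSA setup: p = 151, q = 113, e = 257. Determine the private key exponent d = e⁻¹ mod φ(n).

φ(n) = (p−1)(q−1) = 150·112 = 16800.
Need d with 257·d ≡ 1 (mod 16800). Apply the extended Euclidean algorithm:
16800 = 65×257 + 95
257 = 2×95 + 67
95 = 1×67 + 28
67 = 2×28 + 11
28 = 2×11 + 6
11 = 1×6 + 5
6 = 1×5 + 1
5 = 5×1 + 0
Back-substitute:
1 = 6 − 5
1 = −11 + 2·6
1 = 2·28 − 5·11
1 = −5·67 + 12·28
1 = 12·95 − 17·67
1 = −17·257 + 46·95
1 = 46·16800 − 3007·257
So 257·(-3007) ≡ 1 (mod 16800), hence d ≡ -3007 ≡ 13793 (mod 16800).

13793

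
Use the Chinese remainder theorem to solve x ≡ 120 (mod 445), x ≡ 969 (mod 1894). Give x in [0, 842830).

Write x = 120 + 445·k. Then 445·k ≡ 969 − 120 ≡ 849 (mod 1894).
Need 445⁻¹ mod 1894. Extended Euclid on (1894, 445):
1894 = 4·445 + 114
445 = 3·114 + 103
114 = 1·103 + 11
103 = 9·11 + 4
11 = 2·4 + 3
4 = 1·3 + 1
3 = 3·1 + 0
Back-substitute:
1 = 4 − 3
1 = −11 + 3·4
1 = 3·103 − 28·11
1 = −28·114 + 31·103
1 = 31·445 − 121·114
1 = −121·1894 + 515·445
445⁻¹ ≡ 515 (mod 1894), so k ≡ 515·849 ≡ 1615 (mod 1894).
x = 120 + 445·1615 = 718795.

718795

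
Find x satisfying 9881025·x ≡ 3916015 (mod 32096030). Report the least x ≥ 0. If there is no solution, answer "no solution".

6055409

First find gcd(9881025, 32096030):
32096030 = 3*9881025 + 2452955
9881025 = 4*2452955 + 69205
2452955 = 35*69205 + 30780
69205 = 2*30780 + 7645
30780 = 4*7645 + 200
7645 = 38*200 + 45
200 = 4*45 + 20
45 = 2*20 + 5
20 = 4*5 + 0
gcd = 5 and 5 | 3916015, so solutions exist. Divide through by 5: 1976205x ≡ 783203 (mod 6419206).
Now find 1976205⁻¹ mod 6419206:
6419206 = 3·1976205 + 490591
1976205 = 4·490591 + 13841
490591 = 35·13841 + 6156
13841 = 2·6156 + 1529
6156 = 4·1529 + 40
1529 = 38·40 + 9
40 = 4·9 + 4
9 = 2·4 + 1
4 = 4·1 + 0
Back-substitute:
1 = 9 − 2·4
1 = −2·40 + 9·9
1 = 9·1529 − 344·40
1 = −344·6156 + 1385·1529
1 = 1385·13841 − 3114·6156
1 = −3114·490591 + 110375·13841
1 = 110375·1976205 − 444614·490591
1 = −444614·6419206 + 1444217·1976205
So 1976205⁻¹ ≡ 1444217 (mod 6419206).
Then x ≡ 1444217·783203 ≡ 6055409 (mod 6419206); the smallest non-negative solution is x = 6055409.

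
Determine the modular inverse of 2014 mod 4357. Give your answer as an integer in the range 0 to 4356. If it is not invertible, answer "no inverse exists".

3377

Run Euclid on (4357, 2014):
4357 = 2·2014 + 329
2014 = 6·329 + 40
329 = 8·40 + 9
40 = 4·9 + 4
9 = 2·4 + 1
4 = 4·1 + 0
The gcd is 1. Working backward:
1 = 9 − 2·4
1 = −2·40 + 9·9
1 = 9·329 − 74·40
1 = −74·2014 + 453·329
1 = 453·4357 − 980·2014
So 2014·(-980) ≡ 1 (mod 4357), and -980 ≡ 3377 (mod 4357).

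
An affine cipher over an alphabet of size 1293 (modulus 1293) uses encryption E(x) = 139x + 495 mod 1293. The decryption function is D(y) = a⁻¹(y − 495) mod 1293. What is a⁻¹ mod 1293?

Apply the Euclidean algorithm to 1293 and 139:
1293 = 9*139 + 42
139 = 3*42 + 13
42 = 3*13 + 3
13 = 4*3 + 1
3 = 3*1 + 0
The gcd is 1. Working backward:
1 = 13 − 4·3
1 = −4·42 + 13·13
1 = 13·139 − 43·42
1 = −43·1293 + 400·139
So 139·400 ≡ 1 (mod 1293).

400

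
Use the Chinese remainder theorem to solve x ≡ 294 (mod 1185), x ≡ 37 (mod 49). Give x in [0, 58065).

Write x = 294 + 1185·k. Then 1185·k ≡ 37 − 294 ≡ 37 (mod 49).
Need 1185⁻¹ mod 49. Extended Euclid on (49, 9):
49 = 5×9 + 4
9 = 2×4 + 1
4 = 4×1 + 0
Back-substitute:
1 = 9 − 2·4
1 = −2·49 + 11·9
1185⁻¹ ≡ 11 (mod 49), so k ≡ 11·37 ≡ 15 (mod 49).
x = 294 + 1185·15 = 18069.

18069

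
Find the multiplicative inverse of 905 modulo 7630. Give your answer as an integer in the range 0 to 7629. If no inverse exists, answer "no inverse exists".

no inverse exists

Compute gcd(905, 7630):
7630 = 8*905 + 390
905 = 2*390 + 125
390 = 3*125 + 15
125 = 8*15 + 5
15 = 3*5 + 0
The gcd is 5, not 1, hence no inverse exists.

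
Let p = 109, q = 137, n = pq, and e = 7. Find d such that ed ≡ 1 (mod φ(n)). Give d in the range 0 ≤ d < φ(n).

6295

φ(n) = (p−1)(q−1) = 108·136 = 14688.
Need d with 7·d ≡ 1 (mod 14688). Apply the extended Euclidean algorithm:
14688 = 2098·7 + 2
7 = 3·2 + 1
2 = 2·1 + 0
Back-substitute:
1 = 7 − 3·2
1 = −3·14688 + 6295·7
So 7·6295 ≡ 1 (mod 14688), hence d = 6295.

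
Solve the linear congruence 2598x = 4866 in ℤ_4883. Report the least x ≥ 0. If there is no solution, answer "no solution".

2652

First find gcd(2598, 4883):
4883 = 1*2598 + 2285
2598 = 1*2285 + 313
2285 = 7*313 + 94
313 = 3*94 + 31
94 = 3*31 + 1
31 = 31*1 + 0
gcd = 1, so a unique solution mod 4883 exists.
Back-substitute for the Bézout coefficients:
1 = 94 − 3·31
1 = −3·313 + 10·94
1 = 10·2285 − 73·313
1 = −73·2598 + 83·2285
1 = 83·4883 − 156·2598
So 2598·(-156) ≡ 1 (mod 4883), giving 2598⁻¹ ≡ 4727.
x ≡ 2598⁻¹·4866 ≡ 4727·4866 ≡ 2652 (mod 4883).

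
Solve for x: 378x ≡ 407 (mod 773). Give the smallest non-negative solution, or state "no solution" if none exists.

134

First find gcd(378, 773):
773 = 2×378 + 17
378 = 22×17 + 4
17 = 4×4 + 1
4 = 4×1 + 0
gcd = 1, so a unique solution mod 773 exists.
Back-substitute for the Bézout coefficients:
1 = 17 − 4·4
1 = −4·378 + 89·17
1 = 89·773 − 182·378
So 378·(-182) ≡ 1 (mod 773), giving 378⁻¹ ≡ 591.
x ≡ 378⁻¹·407 ≡ 591·407 ≡ 134 (mod 773).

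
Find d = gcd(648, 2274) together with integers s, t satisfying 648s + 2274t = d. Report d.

Apply Euclid's algorithm to 2274 and 648:
2274 = 3×648 + 330
648 = 1×330 + 318
330 = 1×318 + 12
318 = 26×12 + 6
12 = 2×6 + 0
gcd(648, 2274) = 6.
Express as a combination:
6 = 318 − 26·12
6 = −26·330 + 27·318
6 = 27·648 − 53·330
6 = −53·2274 + 186·648
So 6 = (-53)·2274 + (186)·648.

6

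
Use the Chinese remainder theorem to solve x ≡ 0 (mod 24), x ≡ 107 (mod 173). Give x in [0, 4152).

3048

Write x = 0 + 24·k. Then 24·k ≡ 107 − 0 ≡ 107 (mod 173).
Need 24⁻¹ mod 173. Extended Euclid on (173, 24):
173 = 7·24 + 5
24 = 4·5 + 4
5 = 1·4 + 1
4 = 4·1 + 0
Back-substitute:
1 = 5 − 4
1 = −24 + 5·5
1 = 5·173 − 36·24
24⁻¹ ≡ 137 (mod 173), so k ≡ 137·107 ≡ 127 (mod 173).
x = 0 + 24·127 = 3048.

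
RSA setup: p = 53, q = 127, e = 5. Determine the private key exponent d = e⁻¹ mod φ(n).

2621

φ(n) = (p−1)(q−1) = 52·126 = 6552.
Need d with 5·d ≡ 1 (mod 6552). Apply the extended Euclidean algorithm:
6552 = 1310×5 + 2
5 = 2×2 + 1
2 = 2×1 + 0
Back-substitute:
1 = 5 − 2·2
1 = −2·6552 + 2621·5
So 5·2621 ≡ 1 (mod 6552), hence d = 2621.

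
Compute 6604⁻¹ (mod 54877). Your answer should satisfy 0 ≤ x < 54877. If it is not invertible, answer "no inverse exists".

Run Euclid on (54877, 6604):
54877 = 8·6604 + 2045
6604 = 3·2045 + 469
2045 = 4·469 + 169
469 = 2·169 + 131
169 = 1·131 + 38
131 = 3·38 + 17
38 = 2·17 + 4
17 = 4·4 + 1
4 = 4·1 + 0
Since gcd(6604, 54877) = 1, back-substitute to write 1 as a combination:
1 = 17 − 4·4
1 = −4·38 + 9·17
1 = 9·131 − 31·38
1 = −31·169 + 40·131
1 = 40·469 − 111·169
1 = −111·2045 + 484·469
1 = 484·6604 − 1563·2045
1 = −1563·54877 + 12988·6604
So 6604·12988 ≡ 1 (mod 54877).

12988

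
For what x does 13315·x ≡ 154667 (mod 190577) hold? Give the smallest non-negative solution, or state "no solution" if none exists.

First find gcd(13315, 190577):
190577 = 14·13315 + 4167
13315 = 3·4167 + 814
4167 = 5·814 + 97
814 = 8·97 + 38
97 = 2·38 + 21
38 = 1·21 + 17
21 = 1·17 + 4
17 = 4·4 + 1
4 = 4·1 + 0
gcd = 1, so a unique solution mod 190577 exists.
Back-substitute for the Bézout coefficients:
1 = 17 − 4·4
1 = −4·21 + 5·17
1 = 5·38 − 9·21
1 = −9·97 + 23·38
1 = 23·814 − 193·97
1 = −193·4167 + 988·814
1 = 988·13315 − 3157·4167
1 = −3157·190577 + 45186·13315
So 13315·(45186) ≡ 1 (mod 190577), giving 13315⁻¹ ≡ 45186.
x ≡ 13315⁻¹·154667 ≡ 45186·154667 ≡ 133895 (mod 190577).

133895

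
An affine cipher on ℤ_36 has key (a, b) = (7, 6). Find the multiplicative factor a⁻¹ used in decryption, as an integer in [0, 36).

Extended Euclidean algorithm:
36 = 5*7 + 1
7 = 7*1 + 0
Since gcd(7, 36) = 1, back-substitute to write 1 as a combination:
1 = 36 − 5·7
Hence 7⁻¹ ≡ -5 ≡ 31 (mod 36).

31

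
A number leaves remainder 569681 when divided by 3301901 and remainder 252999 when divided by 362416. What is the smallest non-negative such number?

Write x = 569681 + 3301901·k. Then 3301901·k ≡ 252999 − 569681 ≡ 45734 (mod 362416).
Need 3301901⁻¹ mod 362416. Extended Euclid on (362416, 40157):
362416 = 9·40157 + 1003
40157 = 40·1003 + 37
1003 = 27·37 + 4
37 = 9·4 + 1
4 = 4·1 + 0
Back-substitute:
1 = 37 − 9·4
1 = −9·1003 + 244·37
1 = 244·40157 − 9769·1003
1 = −9769·362416 + 88165·40157
3301901⁻¹ ≡ 88165 (mod 362416), so k ≡ 88165·45734 ≡ 260110 (mod 362416).
x = 569681 + 3301901·260110 = 858858038791.

858858038791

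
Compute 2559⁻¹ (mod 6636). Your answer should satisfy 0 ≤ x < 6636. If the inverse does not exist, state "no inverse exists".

no inverse exists

Compute gcd(2559, 6636):
6636 = 2×2559 + 1518
2559 = 1×1518 + 1041
1518 = 1×1041 + 477
1041 = 2×477 + 87
477 = 5×87 + 42
87 = 2×42 + 3
42 = 14×3 + 0
gcd(2559, 6636) = 3 ≠ 1, so 2559 has no multiplicative inverse modulo 6636.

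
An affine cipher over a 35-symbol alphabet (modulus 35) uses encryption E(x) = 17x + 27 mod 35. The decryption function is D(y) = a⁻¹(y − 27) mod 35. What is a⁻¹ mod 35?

33

Run Euclid on (35, 17):
35 = 2*17 + 1
17 = 17*1 + 0
The gcd is 1. Working backward:
1 = 35 − 2·17
So 17·(-2) ≡ 1 (mod 35), and -2 ≡ 33 (mod 35).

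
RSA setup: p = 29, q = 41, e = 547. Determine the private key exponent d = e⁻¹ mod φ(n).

φ(n) = (p−1)(q−1) = 28·40 = 1120.
Need d with 547·d ≡ 1 (mod 1120). Apply the extended Euclidean algorithm:
1120 = 2*547 + 26
547 = 21*26 + 1
26 = 26*1 + 0
Back-substitute:
1 = 547 − 21·26
1 = −21·1120 + 43·547
So 547·43 ≡ 1 (mod 1120), hence d = 43.

43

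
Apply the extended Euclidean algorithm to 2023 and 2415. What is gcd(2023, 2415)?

Euclidean algorithm:
2415 = 1·2023 + 392
2023 = 5·392 + 63
392 = 6·63 + 14
63 = 4·14 + 7
14 = 2·7 + 0
gcd(2023, 2415) = 7.
Back-substituting:
7 = 63 − 4·14
7 = −4·392 + 25·63
7 = 25·2023 − 129·392
7 = −129·2415 + 154·2023
So 7 = (-129)·2415 + (154)·2023.

7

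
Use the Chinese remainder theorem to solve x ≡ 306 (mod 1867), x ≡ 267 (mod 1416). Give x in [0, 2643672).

Write x = 306 + 1867·k. Then 1867·k ≡ 267 − 306 ≡ 1377 (mod 1416).
Need 1867⁻¹ mod 1416. Extended Euclid on (1416, 451):
1416 = 3·451 + 63
451 = 7·63 + 10
63 = 6·10 + 3
10 = 3·3 + 1
3 = 3·1 + 0
Back-substitute:
1 = 10 − 3·3
1 = −3·63 + 19·10
1 = 19·451 − 136·63
1 = −136·1416 + 427·451
1867⁻¹ ≡ 427 (mod 1416), so k ≡ 427·1377 ≡ 339 (mod 1416).
x = 306 + 1867·339 = 633219.

633219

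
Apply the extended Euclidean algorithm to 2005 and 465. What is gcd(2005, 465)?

Euclidean algorithm:
2005 = 4×465 + 145
465 = 3×145 + 30
145 = 4×30 + 25
30 = 1×25 + 5
25 = 5×5 + 0
gcd(2005, 465) = 5.
Express as a combination:
5 = 30 − 25
5 = −145 + 5·30
5 = 5·465 − 16·145
5 = −16·2005 + 69·465
So 5 = (-16)·2005 + (69)·465.

5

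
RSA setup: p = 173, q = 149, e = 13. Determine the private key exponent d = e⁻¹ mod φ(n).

11749

φ(n) = (p−1)(q−1) = 172·148 = 25456.
Need d with 13·d ≡ 1 (mod 25456). Apply the extended Euclidean algorithm:
25456 = 1958*13 + 2
13 = 6*2 + 1
2 = 2*1 + 0
Back-substitute:
1 = 13 − 6·2
1 = −6·25456 + 11749·13
So 13·11749 ≡ 1 (mod 25456), hence d = 11749.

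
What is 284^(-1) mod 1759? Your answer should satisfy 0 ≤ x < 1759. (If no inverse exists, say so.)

gcd(1759, 284) by repeated division:
1759 = 6·284 + 55
284 = 5·55 + 9
55 = 6·9 + 1
9 = 9·1 + 0
Since gcd(284, 1759) = 1, back-substitute to write 1 as a combination:
1 = 55 − 6·9
1 = −6·284 + 31·55
1 = 31·1759 − 192·284
So 284·(-192) ≡ 1 (mod 1759), and -192 ≡ 1567 (mod 1759).

1567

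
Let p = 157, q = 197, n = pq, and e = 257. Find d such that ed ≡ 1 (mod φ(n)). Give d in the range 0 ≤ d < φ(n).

φ(n) = (p−1)(q−1) = 156·196 = 30576.
Need d with 257·d ≡ 1 (mod 30576). Apply the extended Euclidean algorithm:
30576 = 118·257 + 250
257 = 1·250 + 7
250 = 35·7 + 5
7 = 1·5 + 2
5 = 2·2 + 1
2 = 2·1 + 0
Back-substitute:
1 = 5 − 2·2
1 = −2·7 + 3·5
1 = 3·250 − 107·7
1 = −107·257 + 110·250
1 = 110·30576 − 13087·257
So 257·(-13087) ≡ 1 (mod 30576), hence d ≡ -13087 ≡ 17489 (mod 30576).

17489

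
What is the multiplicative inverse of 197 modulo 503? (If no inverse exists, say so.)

Extended Euclidean algorithm:
503 = 2×197 + 109
197 = 1×109 + 88
109 = 1×88 + 21
88 = 4×21 + 4
21 = 5×4 + 1
4 = 4×1 + 0
The gcd is 1. Working backward:
1 = 21 − 5·4
1 = −5·88 + 21·21
1 = 21·109 − 26·88
1 = −26·197 + 47·109
1 = 47·503 − 120·197
So 197·(-120) ≡ 1 (mod 503), and -120 ≡ 383 (mod 503).

383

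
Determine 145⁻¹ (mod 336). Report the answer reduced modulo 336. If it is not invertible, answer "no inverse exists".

Run Euclid on (336, 145):
336 = 2*145 + 46
145 = 3*46 + 7
46 = 6*7 + 4
7 = 1*4 + 3
4 = 1*3 + 1
3 = 3*1 + 0
The gcd is 1. Working backward:
1 = 4 − 3
1 = −7 + 2·4
1 = 2·46 − 13·7
1 = −13·145 + 41·46
1 = 41·336 − 95·145
So 145·(-95) ≡ 1 (mod 336), and -95 ≡ 241 (mod 336).

241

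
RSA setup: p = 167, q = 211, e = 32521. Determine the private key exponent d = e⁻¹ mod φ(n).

φ(n) = (p−1)(q−1) = 166·210 = 34860.
Need d with 32521·d ≡ 1 (mod 34860). Apply the extended Euclidean algorithm:
34860 = 1×32521 + 2339
32521 = 13×2339 + 2114
2339 = 1×2114 + 225
2114 = 9×225 + 89
225 = 2×89 + 47
89 = 1×47 + 42
47 = 1×42 + 5
42 = 8×5 + 2
5 = 2×2 + 1
2 = 2×1 + 0
Back-substitute:
1 = 5 − 2·2
1 = −2·42 + 17·5
1 = 17·47 − 19·42
1 = −19·89 + 36·47
1 = 36·225 − 91·89
1 = −91·2114 + 855·225
1 = 855·2339 − 946·2114
1 = −946·32521 + 13153·2339
1 = 13153·34860 − 14099·32521
So 32521·(-14099) ≡ 1 (mod 34860), hence d ≡ -14099 ≡ 20761 (mod 34860).

20761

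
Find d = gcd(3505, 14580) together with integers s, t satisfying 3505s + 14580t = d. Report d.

5

Euclidean algorithm:
14580 = 4×3505 + 560
3505 = 6×560 + 145
560 = 3×145 + 125
145 = 1×125 + 20
125 = 6×20 + 5
20 = 4×5 + 0
gcd(3505, 14580) = 5.
Express as a combination:
5 = 125 − 6·20
5 = −6·145 + 7·125
5 = 7·560 − 27·145
5 = −27·3505 + 169·560
5 = 169·14580 − 703·3505
So 5 = (169)·14580 + (-703)·3505.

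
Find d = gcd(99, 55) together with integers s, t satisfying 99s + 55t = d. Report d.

Apply Euclid's algorithm to 99 and 55:
99 = 1·55 + 44
55 = 1·44 + 11
44 = 4·11 + 0
gcd(99, 55) = 11.
Express as a combination:
11 = 55 − 44
11 = −99 + 2·55
So 11 = (-1)·99 + (2)·55.

11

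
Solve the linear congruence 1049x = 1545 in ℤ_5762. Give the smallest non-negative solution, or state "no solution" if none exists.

1133

First find gcd(1049, 5762):
5762 = 5*1049 + 517
1049 = 2*517 + 15
517 = 34*15 + 7
15 = 2*7 + 1
7 = 7*1 + 0
gcd = 1, so a unique solution mod 5762 exists.
Back-substitute for the Bézout coefficients:
1 = 15 − 2·7
1 = −2·517 + 69·15
1 = 69·1049 − 140·517
1 = −140·5762 + 769·1049
So 1049·(769) ≡ 1 (mod 5762), giving 1049⁻¹ ≡ 769.
x ≡ 1049⁻¹·1545 ≡ 769·1545 ≡ 1133 (mod 5762).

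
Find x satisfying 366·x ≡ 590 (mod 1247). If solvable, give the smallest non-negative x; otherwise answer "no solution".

1051

First find gcd(366, 1247):
1247 = 3×366 + 149
366 = 2×149 + 68
149 = 2×68 + 13
68 = 5×13 + 3
13 = 4×3 + 1
3 = 3×1 + 0
gcd = 1, so a unique solution mod 1247 exists.
Back-substitute for the Bézout coefficients:
1 = 13 − 4·3
1 = −4·68 + 21·13
1 = 21·149 − 46·68
1 = −46·366 + 113·149
1 = 113·1247 − 385·366
So 366·(-385) ≡ 1 (mod 1247), giving 366⁻¹ ≡ 862.
x ≡ 366⁻¹·590 ≡ 862·590 ≡ 1051 (mod 1247).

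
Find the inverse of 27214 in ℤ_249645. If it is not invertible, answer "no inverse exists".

Euclidean algorithm on 249645, 27214:
249645 = 9×27214 + 4719
27214 = 5×4719 + 3619
4719 = 1×3619 + 1100
3619 = 3×1100 + 319
1100 = 3×319 + 143
319 = 2×143 + 33
143 = 4×33 + 11
33 = 3×11 + 0
The gcd is 11, not 1, hence no inverse exists.

no inverse exists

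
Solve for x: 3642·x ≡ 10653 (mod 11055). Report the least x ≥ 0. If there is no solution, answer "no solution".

1809

First find gcd(3642, 11055):
11055 = 3·3642 + 129
3642 = 28·129 + 30
129 = 4·30 + 9
30 = 3·9 + 3
9 = 3·3 + 0
gcd = 3 and 3 | 10653, so solutions exist. Divide through by 3: 1214x ≡ 3551 (mod 3685).
Now find 1214⁻¹ mod 3685:
3685 = 3*1214 + 43
1214 = 28*43 + 10
43 = 4*10 + 3
10 = 3*3 + 1
3 = 3*1 + 0
Back-substitute:
1 = 10 − 3·3
1 = −3·43 + 13·10
1 = 13·1214 − 367·43
1 = −367·3685 + 1114·1214
So 1214⁻¹ ≡ 1114 (mod 3685).
Then x ≡ 1114·3551 ≡ 1809 (mod 3685); the smallest non-negative solution is x = 1809.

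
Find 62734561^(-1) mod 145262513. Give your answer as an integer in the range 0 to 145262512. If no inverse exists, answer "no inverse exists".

4337321

Apply the Euclidean algorithm to 145262513 and 62734561:
145262513 = 2*62734561 + 19793391
62734561 = 3*19793391 + 3354388
19793391 = 5*3354388 + 3021451
3354388 = 1*3021451 + 332937
3021451 = 9*332937 + 25018
332937 = 13*25018 + 7703
25018 = 3*7703 + 1909
7703 = 4*1909 + 67
1909 = 28*67 + 33
67 = 2*33 + 1
33 = 33*1 + 0
Since gcd(62734561, 145262513) = 1, back-substitute to write 1 as a combination:
1 = 67 − 2·33
1 = −2·1909 + 57·67
1 = 57·7703 − 230·1909
1 = −230·25018 + 747·7703
1 = 747·332937 − 9941·25018
1 = −9941·3021451 + 90216·332937
1 = 90216·3354388 − 100157·3021451
1 = −100157·19793391 + 591001·3354388
1 = 591001·62734561 − 1873160·19793391
1 = −1873160·145262513 + 4337321·62734561
So 62734561·4337321 ≡ 1 (mod 145262513).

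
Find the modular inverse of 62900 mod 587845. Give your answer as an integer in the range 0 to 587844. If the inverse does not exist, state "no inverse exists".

Compute gcd(62900, 587845):
587845 = 9·62900 + 21745
62900 = 2·21745 + 19410
21745 = 1·19410 + 2335
19410 = 8·2335 + 730
2335 = 3·730 + 145
730 = 5·145 + 5
145 = 29·5 + 0
The gcd is 5, not 1, hence no inverse exists.

no inverse exists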